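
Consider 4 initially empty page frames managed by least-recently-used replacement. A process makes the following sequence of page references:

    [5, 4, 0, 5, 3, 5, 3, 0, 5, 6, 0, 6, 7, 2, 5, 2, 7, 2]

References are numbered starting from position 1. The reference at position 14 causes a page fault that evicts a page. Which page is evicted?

5

pos 1: 5: fault, frames (5)
pos 2: 4: fault, frames (5 4)
pos 3: 0: fault, frames (5 4 0)
pos 4: 5: hit
pos 5: 3: fault, frames (4 0 5 3)
pos 6: 5: hit
pos 7: 3: hit
pos 8: 0: hit
pos 9: 5: hit
pos 10: 6: fault, evict 4, frames (3 0 5 6)
pos 11: 0: hit
pos 12: 6: hit
pos 13: 7: fault, evict 3, frames (5 0 6 7)
pos 14: 2: fault, evict 5, frames (0 6 7 2)
At position 14, page 5 is evicted.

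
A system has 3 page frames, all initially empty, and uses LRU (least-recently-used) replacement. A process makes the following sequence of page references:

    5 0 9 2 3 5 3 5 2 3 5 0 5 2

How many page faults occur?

8

5 → miss, frames [5]
0 → miss, frames [5, 0]
9 → miss, frames [5, 0, 9]
2 → miss, evict 5, frames [0, 9, 2]
3 → miss, evict 0, frames [9, 2, 3]
5 → miss, evict 9, frames [2, 3, 5]
3 → hit
5 → hit
2 → hit
3 → hit
5 → hit
0 → miss, evict 2, frames [3, 5, 0]
5 → hit
2 → miss, evict 3, frames [0, 5, 2]
Page faults: 8.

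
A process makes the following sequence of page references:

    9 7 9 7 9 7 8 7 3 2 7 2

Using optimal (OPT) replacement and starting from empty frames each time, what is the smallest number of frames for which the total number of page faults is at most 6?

f=1: 12 faults
f=2: 5 faults
f=3: 5 faults
f=4: 5 faults
f=5: 5 faults
Smallest f with faults ≤ 6 is 2.

2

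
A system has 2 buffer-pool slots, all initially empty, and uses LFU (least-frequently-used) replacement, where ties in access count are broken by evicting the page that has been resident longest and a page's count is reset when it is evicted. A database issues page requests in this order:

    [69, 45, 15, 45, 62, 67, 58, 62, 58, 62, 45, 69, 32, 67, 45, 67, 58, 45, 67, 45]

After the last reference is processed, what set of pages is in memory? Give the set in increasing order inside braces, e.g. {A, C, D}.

69 → miss, frames {69}
45 → miss, frames {69,45}
15 → miss, evict 69, frames {45,15}
45 → hit
62 → miss, evict 15, frames {45,62}
67 → miss, evict 62, frames {45,67}
58 → miss, evict 67, frames {45,58}
62 → miss, evict 58, frames {45,62}
58 → miss, evict 62, frames {45,58}
62 → miss, evict 58, frames {45,62}
45 → hit
69 → miss, evict 62, frames {45,69}
32 → miss, evict 69, frames {45,32}
67 → miss, evict 32, frames {45,67}
45 → hit
67 → hit
58 → miss, evict 67, frames {45,58}
45 → hit
67 → miss, evict 58, frames {45,67}
45 → hit

{45, 67}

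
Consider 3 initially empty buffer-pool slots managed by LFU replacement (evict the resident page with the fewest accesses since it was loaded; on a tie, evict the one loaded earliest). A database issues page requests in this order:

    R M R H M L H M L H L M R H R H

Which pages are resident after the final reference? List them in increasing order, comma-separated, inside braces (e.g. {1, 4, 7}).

{H, M, R}

R: miss, frames {R}
M: miss, frames {R,M}
R: hit
H: miss, frames {R,M,H}
M: hit
L: miss, evict H, frames {R,M,L}
H: miss, evict L, frames {R,M,H}
M: hit
L: miss, evict H, frames {R,M,L}
H: miss, evict L, frames {R,M,H}
L: miss, evict H, frames {R,M,L}
M: hit
R: hit
H: miss, evict L, frames {R,M,H}
R: hit
H: hit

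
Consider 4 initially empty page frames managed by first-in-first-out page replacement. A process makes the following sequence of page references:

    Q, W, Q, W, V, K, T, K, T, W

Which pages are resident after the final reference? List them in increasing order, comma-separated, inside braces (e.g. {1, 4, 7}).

Q -> fault, frames {Q}
W -> fault, frames {Q,W}
Q -> hit
W -> hit
V -> fault, frames {Q,W,V}
K -> fault, frames {Q,W,V,K}
T -> fault, evict Q, frames {W,V,K,T}
K -> hit
T -> hit
W -> hit

{K, T, V, W}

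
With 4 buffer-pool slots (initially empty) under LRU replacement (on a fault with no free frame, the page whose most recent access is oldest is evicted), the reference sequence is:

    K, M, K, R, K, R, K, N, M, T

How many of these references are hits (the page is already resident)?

K: miss, frames [K]
M: miss, frames [K, M]
K: hit
R: miss, frames [M, K, R]
K: hit
R: hit
K: hit
N: miss, frames [M, R, K, N]
M: hit
T: miss, evict R, frames [K, N, M, T]
Hits: 5.

5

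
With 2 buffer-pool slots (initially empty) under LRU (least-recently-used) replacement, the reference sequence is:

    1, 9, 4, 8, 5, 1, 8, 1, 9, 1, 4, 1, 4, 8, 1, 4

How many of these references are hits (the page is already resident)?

1: miss, frames (1)
9: miss, frames (1 9)
4: miss, evict 1, frames (9 4)
8: miss, evict 9, frames (4 8)
5: miss, evict 4, frames (8 5)
1: miss, evict 8, frames (5 1)
8: miss, evict 5, frames (1 8)
1: hit
9: miss, evict 8, frames (1 9)
1: hit
4: miss, evict 9, frames (1 4)
1: hit
4: hit
8: miss, evict 1, frames (4 8)
1: miss, evict 4, frames (8 1)
4: miss, evict 8, frames (1 4)
Hits: 4.

4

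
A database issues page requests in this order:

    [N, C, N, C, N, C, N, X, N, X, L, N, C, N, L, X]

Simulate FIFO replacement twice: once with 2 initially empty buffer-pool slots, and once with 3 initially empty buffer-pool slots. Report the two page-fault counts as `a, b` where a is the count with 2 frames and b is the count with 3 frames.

2 frames: F F . . . . . F F . F . F F F F → 9 faults.
3 frames: F F . . . . . F . . F F F . . F → 7 faults.
7 < 9: adding a frame reduced faults, as is typical.

9, 7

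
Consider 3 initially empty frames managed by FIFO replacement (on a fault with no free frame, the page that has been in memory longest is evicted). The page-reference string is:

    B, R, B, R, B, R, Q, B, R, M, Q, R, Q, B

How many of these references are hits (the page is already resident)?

9

B -> fault, frames {B}
R -> fault, frames {B,R}
B -> hit
R -> hit
B -> hit
R -> hit
Q -> fault, frames {B,R,Q}
B -> hit
R -> hit
M -> fault, evict B, frames {R,Q,M}
Q -> hit
R -> hit
Q -> hit
B -> fault, evict R, frames {Q,M,B}
Hits: 9.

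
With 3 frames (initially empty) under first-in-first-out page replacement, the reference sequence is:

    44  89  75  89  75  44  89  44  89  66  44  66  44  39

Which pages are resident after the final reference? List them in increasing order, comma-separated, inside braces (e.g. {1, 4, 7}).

{39, 44, 66}

44 -> miss, frames [44]
89 -> miss, frames [44, 89]
75 -> miss, frames [44, 89, 75]
89 -> hit
75 -> hit
44 -> hit
89 -> hit
44 -> hit
89 -> hit
66 -> miss, evict 44, frames [89, 75, 66]
44 -> miss, evict 89, frames [75, 66, 44]
66 -> hit
44 -> hit
39 -> miss, evict 75, frames [66, 44, 39]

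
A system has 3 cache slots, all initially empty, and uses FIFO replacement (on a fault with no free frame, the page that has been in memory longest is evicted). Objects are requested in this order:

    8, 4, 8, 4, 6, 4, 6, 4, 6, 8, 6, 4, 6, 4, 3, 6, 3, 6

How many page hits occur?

8 -> fault, frames (8)
4 -> fault, frames (8 4)
8 -> hit
4 -> hit
6 -> fault, frames (8 4 6)
4 -> hit
6 -> hit
4 -> hit
6 -> hit
8 -> hit
6 -> hit
4 -> hit
6 -> hit
4 -> hit
3 -> fault, evict 8, frames (4 6 3)
6 -> hit
3 -> hit
6 -> hit
Hits: 14.

14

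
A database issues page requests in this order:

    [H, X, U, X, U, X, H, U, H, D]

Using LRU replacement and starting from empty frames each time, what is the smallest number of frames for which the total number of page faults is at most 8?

2

f=1: 10 faults
f=2: 6 faults
f=3: 4 faults
f=4: 4 faults
Smallest f with faults ≤ 8 is 2.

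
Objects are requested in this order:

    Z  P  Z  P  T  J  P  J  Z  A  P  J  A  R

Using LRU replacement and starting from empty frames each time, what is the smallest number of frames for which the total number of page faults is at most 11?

f=1: 14 faults
f=2: 11 faults
f=3: 9 faults
f=4: 6 faults
f=5: 6 faults
f=6: 6 faults
Smallest f with faults ≤ 11 is 2.

2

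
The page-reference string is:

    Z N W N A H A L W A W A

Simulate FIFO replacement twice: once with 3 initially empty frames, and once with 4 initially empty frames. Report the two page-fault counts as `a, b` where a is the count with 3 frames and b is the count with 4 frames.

3 frames: F F F . F F . F F F . . → 8 faults.
4 frames: F F F . F F . F . . . . → 6 faults.
6 < 8: adding a frame reduced faults, as is typical.

8, 6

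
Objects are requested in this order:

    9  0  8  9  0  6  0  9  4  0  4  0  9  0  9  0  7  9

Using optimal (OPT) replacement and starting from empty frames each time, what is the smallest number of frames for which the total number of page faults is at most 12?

f=1: 18 faults
f=2: 9 faults
f=3: 6 faults
f=4: 6 faults
f=5: 6 faults
f=6: 6 faults
Smallest f with faults ≤ 12 is 2.

2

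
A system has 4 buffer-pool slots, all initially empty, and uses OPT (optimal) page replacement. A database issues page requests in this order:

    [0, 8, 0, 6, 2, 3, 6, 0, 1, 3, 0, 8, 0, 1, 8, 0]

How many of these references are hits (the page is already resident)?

0: miss, frames (0)
8: miss, frames (0 8)
0: hit
6: miss, frames (0 8 6)
2: miss, frames (0 8 6 2)
3: miss, evict 2, frames (0 8 6 3)
6: hit
0: hit
1: miss, evict 6, frames (0 8 3 1)
3: hit
0: hit
8: hit
0: hit
1: hit
8: hit
0: hit
Hits: 10.

10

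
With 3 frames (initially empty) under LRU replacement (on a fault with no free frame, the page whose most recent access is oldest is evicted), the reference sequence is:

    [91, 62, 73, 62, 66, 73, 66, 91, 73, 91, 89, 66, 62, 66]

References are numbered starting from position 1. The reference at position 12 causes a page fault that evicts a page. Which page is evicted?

pos 1: 91 → miss, frames (91)
pos 2: 62 → miss, frames (91 62)
pos 3: 73 → miss, frames (91 62 73)
pos 4: 62 → hit
pos 5: 66 → miss, evict 91, frames (73 62 66)
pos 6: 73 → hit
pos 7: 66 → hit
pos 8: 91 → miss, evict 62, frames (73 66 91)
pos 9: 73 → hit
pos 10: 91 → hit
pos 11: 89 → miss, evict 66, frames (73 91 89)
pos 12: 66 → miss, evict 73, frames (91 89 66)
At position 12, page 73 is evicted.

73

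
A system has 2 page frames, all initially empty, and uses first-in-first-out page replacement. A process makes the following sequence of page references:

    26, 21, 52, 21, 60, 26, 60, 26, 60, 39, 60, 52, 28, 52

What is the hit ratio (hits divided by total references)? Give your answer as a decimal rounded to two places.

0.36

26: fault, frames {26}
21: fault, frames {26,21}
52: fault, evict 26, frames {21,52}
21: hit
60: fault, evict 21, frames {52,60}
26: fault, evict 52, frames {60,26}
60: hit
26: hit
60: hit
39: fault, evict 60, frames {26,39}
60: fault, evict 26, frames {39,60}
52: fault, evict 39, frames {60,52}
28: fault, evict 60, frames {52,28}
52: hit
Hits: 5 of 14 references → 5/14 = 0.3571.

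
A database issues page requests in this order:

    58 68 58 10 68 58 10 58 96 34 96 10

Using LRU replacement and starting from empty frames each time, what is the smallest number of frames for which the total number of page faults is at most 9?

f=1: 12 faults
f=2: 9 faults
f=3: 6 faults
f=4: 5 faults
f=5: 5 faults
Smallest f with faults ≤ 9 is 2.

2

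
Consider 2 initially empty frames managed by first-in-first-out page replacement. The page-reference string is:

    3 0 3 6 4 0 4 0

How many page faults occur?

3: miss, frames {3}
0: miss, frames {3,0}
3: hit
6: miss, evict 3, frames {0,6}
4: miss, evict 0, frames {6,4}
0: miss, evict 6, frames {4,0}
4: hit
0: hit
Page faults: 5.

5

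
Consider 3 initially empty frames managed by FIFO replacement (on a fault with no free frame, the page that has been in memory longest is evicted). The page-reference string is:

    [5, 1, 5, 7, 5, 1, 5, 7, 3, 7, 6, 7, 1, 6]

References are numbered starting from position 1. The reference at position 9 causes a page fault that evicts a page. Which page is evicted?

5

pos 1: 5 -> fault, frames [5]
pos 2: 1 -> fault, frames [5, 1]
pos 3: 5 -> hit
pos 4: 7 -> fault, frames [5, 1, 7]
pos 5: 5 -> hit
pos 6: 1 -> hit
pos 7: 5 -> hit
pos 8: 7 -> hit
pos 9: 3 -> fault, evict 5, frames [1, 7, 3]
At position 9, page 5 is evicted.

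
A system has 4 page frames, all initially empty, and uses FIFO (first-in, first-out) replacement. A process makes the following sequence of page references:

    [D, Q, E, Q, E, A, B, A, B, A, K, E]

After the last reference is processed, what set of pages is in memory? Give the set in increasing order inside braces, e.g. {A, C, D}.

D → miss, frames [D]
Q → miss, frames [D, Q]
E → miss, frames [D, Q, E]
Q → hit
E → hit
A → miss, frames [D, Q, E, A]
B → miss, evict D, frames [Q, E, A, B]
A → hit
B → hit
A → hit
K → miss, evict Q, frames [E, A, B, K]
E → hit

{A, B, E, K}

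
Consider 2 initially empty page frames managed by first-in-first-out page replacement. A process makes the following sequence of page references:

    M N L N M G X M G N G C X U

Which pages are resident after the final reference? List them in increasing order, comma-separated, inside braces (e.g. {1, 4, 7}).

{U, X}

M → fault, frames {M}
N → fault, frames {M,N}
L → fault, evict M, frames {N,L}
N → hit
M → fault, evict N, frames {L,M}
G → fault, evict L, frames {M,G}
X → fault, evict M, frames {G,X}
M → fault, evict G, frames {X,M}
G → fault, evict X, frames {M,G}
N → fault, evict M, frames {G,N}
G → hit
C → fault, evict G, frames {N,C}
X → fault, evict N, frames {C,X}
U → fault, evict C, frames {X,U}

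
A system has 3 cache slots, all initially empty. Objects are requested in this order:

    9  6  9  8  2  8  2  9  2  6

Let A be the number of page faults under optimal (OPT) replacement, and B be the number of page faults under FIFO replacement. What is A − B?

-1

Under OPT: F F . F F . . . . F → 5 faults.
Under FIFO: F F . F F . . F . F → 6 faults.
A − B = 5 − 6 = -1.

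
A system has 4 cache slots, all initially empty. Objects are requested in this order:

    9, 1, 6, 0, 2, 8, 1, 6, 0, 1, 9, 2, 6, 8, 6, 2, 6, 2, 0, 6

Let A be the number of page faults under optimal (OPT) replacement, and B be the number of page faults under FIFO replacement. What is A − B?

-6

Under OPT: F F F F F F . . . . F F . . . . . . . . → 8 faults.
Under FIFO: F F F F F F F F F . F F . F F . . . F . → 14 faults.
A − B = 8 − 14 = -6.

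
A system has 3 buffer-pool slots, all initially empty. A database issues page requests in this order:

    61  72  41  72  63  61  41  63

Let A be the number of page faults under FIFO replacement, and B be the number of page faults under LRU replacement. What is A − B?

-1

Under FIFO: F F F . F F . . → 5 faults.
Under LRU: F F F . F F F . → 6 faults.
A − B = 5 − 6 = -1.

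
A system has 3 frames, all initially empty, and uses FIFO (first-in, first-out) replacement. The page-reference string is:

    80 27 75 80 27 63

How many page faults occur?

80: fault, frames [80]
27: fault, frames [80, 27]
75: fault, frames [80, 27, 75]
80: hit
27: hit
63: fault, evict 80, frames [27, 75, 63]
Page faults: 4.

4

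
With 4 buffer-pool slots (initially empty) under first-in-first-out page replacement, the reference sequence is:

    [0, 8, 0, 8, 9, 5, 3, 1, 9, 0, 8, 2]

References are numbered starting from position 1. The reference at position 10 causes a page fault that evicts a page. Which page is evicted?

9

pos 1: 0 -> miss, frames (0)
pos 2: 8 -> miss, frames (0 8)
pos 3: 0 -> hit
pos 4: 8 -> hit
pos 5: 9 -> miss, frames (0 8 9)
pos 6: 5 -> miss, frames (0 8 9 5)
pos 7: 3 -> miss, evict 0, frames (8 9 5 3)
pos 8: 1 -> miss, evict 8, frames (9 5 3 1)
pos 9: 9 -> hit
pos 10: 0 -> miss, evict 9, frames (5 3 1 0)
At position 10, page 9 is evicted.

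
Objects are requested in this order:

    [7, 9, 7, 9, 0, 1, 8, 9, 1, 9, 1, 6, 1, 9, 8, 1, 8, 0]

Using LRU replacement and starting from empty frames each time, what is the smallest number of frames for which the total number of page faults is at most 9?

3

f=1: 18 faults
f=2: 12 faults
f=3: 9 faults
f=4: 7 faults
f=5: 6 faults
f=6: 6 faults
Smallest f with faults ≤ 9 is 3.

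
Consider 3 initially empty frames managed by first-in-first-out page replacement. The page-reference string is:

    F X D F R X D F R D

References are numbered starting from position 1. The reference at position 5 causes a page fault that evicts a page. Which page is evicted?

F

pos 1: F: miss, frames [F]
pos 2: X: miss, frames [F, X]
pos 3: D: miss, frames [F, X, D]
pos 4: F: hit
pos 5: R: miss, evict F, frames [X, D, R]
At position 5, page F is evicted.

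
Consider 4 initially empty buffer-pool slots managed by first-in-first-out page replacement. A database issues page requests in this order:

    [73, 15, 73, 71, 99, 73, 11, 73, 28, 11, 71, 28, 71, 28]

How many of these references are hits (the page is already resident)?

73: miss, frames [73]
15: miss, frames [73, 15]
73: hit
71: miss, frames [73, 15, 71]
99: miss, frames [73, 15, 71, 99]
73: hit
11: miss, evict 73, frames [15, 71, 99, 11]
73: miss, evict 15, frames [71, 99, 11, 73]
28: miss, evict 71, frames [99, 11, 73, 28]
11: hit
71: miss, evict 99, frames [11, 73, 28, 71]
28: hit
71: hit
28: hit
Hits: 6.

6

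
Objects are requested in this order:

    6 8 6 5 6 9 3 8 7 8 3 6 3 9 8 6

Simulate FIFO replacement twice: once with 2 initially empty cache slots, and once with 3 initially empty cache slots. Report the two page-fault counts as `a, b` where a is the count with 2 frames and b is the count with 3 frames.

2 frames: F F . F F F F F F . F F . F F F → 13 faults.
3 frames: F F . F . F F F F . . F F F F F → 12 faults.
12 < 13: adding a frame reduced faults, as is typical.

13, 12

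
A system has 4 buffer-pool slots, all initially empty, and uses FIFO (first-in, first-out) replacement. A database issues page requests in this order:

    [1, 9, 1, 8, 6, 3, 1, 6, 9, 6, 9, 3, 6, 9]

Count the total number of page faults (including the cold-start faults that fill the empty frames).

7

1 -> miss, frames [1]
9 -> miss, frames [1, 9]
1 -> hit
8 -> miss, frames [1, 9, 8]
6 -> miss, frames [1, 9, 8, 6]
3 -> miss, evict 1, frames [9, 8, 6, 3]
1 -> miss, evict 9, frames [8, 6, 3, 1]
6 -> hit
9 -> miss, evict 8, frames [6, 3, 1, 9]
6 -> hit
9 -> hit
3 -> hit
6 -> hit
9 -> hit
Page faults: 7.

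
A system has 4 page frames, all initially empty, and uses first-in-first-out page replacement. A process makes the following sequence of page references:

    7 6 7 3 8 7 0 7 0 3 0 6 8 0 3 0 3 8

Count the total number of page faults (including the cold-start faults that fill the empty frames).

9

7 → fault, frames [7]
6 → fault, frames [7, 6]
7 → hit
3 → fault, frames [7, 6, 3]
8 → fault, frames [7, 6, 3, 8]
7 → hit
0 → fault, evict 7, frames [6, 3, 8, 0]
7 → fault, evict 6, frames [3, 8, 0, 7]
0 → hit
3 → hit
0 → hit
6 → fault, evict 3, frames [8, 0, 7, 6]
8 → hit
0 → hit
3 → fault, evict 8, frames [0, 7, 6, 3]
0 → hit
3 → hit
8 → fault, evict 0, frames [7, 6, 3, 8]
Page faults: 9.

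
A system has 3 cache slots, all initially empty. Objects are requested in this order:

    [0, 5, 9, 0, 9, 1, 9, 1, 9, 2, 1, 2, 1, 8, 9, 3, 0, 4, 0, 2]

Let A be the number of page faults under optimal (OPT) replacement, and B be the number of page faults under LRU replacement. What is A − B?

-2

Under OPT: F F F . . F . . . F . . . F . F F F . . → 9 faults.
Under LRU: F F F . . F . . . F . . . F F F F F . F → 11 faults.
A − B = 9 − 11 = -2.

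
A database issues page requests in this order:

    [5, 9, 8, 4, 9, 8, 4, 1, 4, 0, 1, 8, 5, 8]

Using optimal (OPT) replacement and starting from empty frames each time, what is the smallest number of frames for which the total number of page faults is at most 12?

2

f=1: 14 faults
f=2: 9 faults
f=3: 7 faults
f=4: 6 faults
f=5: 6 faults
f=6: 6 faults
Smallest f with faults ≤ 12 is 2.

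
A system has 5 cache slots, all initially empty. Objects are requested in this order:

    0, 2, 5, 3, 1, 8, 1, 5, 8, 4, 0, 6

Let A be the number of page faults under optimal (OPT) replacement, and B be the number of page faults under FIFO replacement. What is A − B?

Under OPT: F F F F F F . . . F . F → 8 faults.
Under FIFO: F F F F F F . . . F F F → 9 faults.
A − B = 8 − 9 = -1.

-1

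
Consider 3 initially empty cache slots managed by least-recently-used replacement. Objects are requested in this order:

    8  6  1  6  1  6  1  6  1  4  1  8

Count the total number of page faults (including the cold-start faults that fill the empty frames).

5

8 → miss, frames {8}
6 → miss, frames {8,6}
1 → miss, frames {8,6,1}
6 → hit
1 → hit
6 → hit
1 → hit
6 → hit
1 → hit
4 → miss, evict 8, frames {6,1,4}
1 → hit
8 → miss, evict 6, frames {4,1,8}
Page faults: 5.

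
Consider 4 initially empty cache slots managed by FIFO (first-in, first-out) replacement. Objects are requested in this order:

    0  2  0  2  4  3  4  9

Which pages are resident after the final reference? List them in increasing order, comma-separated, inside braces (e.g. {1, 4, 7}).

{2, 3, 4, 9}

0 → miss, frames (0)
2 → miss, frames (0 2)
0 → hit
2 → hit
4 → miss, frames (0 2 4)
3 → miss, frames (0 2 4 3)
4 → hit
9 → miss, evict 0, frames (2 4 3 9)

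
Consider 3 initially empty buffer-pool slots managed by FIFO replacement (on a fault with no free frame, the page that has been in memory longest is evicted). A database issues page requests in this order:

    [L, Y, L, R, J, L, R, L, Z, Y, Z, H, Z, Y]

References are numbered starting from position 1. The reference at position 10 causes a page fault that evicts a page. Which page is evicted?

J

pos 1: L: miss, frames [L]
pos 2: Y: miss, frames [L, Y]
pos 3: L: hit
pos 4: R: miss, frames [L, Y, R]
pos 5: J: miss, evict L, frames [Y, R, J]
pos 6: L: miss, evict Y, frames [R, J, L]
pos 7: R: hit
pos 8: L: hit
pos 9: Z: miss, evict R, frames [J, L, Z]
pos 10: Y: miss, evict J, frames [L, Z, Y]
At position 10, page J is evicted.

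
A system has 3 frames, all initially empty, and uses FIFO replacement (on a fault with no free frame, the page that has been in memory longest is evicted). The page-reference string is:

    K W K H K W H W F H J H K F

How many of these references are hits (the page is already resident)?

8

K → miss, frames {K}
W → miss, frames {K,W}
K → hit
H → miss, frames {K,W,H}
K → hit
W → hit
H → hit
W → hit
F → miss, evict K, frames {W,H,F}
H → hit
J → miss, evict W, frames {H,F,J}
H → hit
K → miss, evict H, frames {F,J,K}
F → hit
Hits: 8.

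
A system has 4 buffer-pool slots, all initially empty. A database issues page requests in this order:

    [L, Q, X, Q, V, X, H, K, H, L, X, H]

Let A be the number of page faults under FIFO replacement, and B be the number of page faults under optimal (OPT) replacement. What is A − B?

2

Under FIFO: F F F . F . F F . F F . → 8 faults.
Under OPT: F F F . F . F F . . . . → 6 faults.
A − B = 8 − 6 = 2.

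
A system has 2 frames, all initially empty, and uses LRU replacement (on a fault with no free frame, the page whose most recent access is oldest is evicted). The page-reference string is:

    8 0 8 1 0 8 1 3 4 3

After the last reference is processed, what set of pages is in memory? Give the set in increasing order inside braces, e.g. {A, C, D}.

8: fault, frames [8]
0: fault, frames [8, 0]
8: hit
1: fault, evict 0, frames [8, 1]
0: fault, evict 8, frames [1, 0]
8: fault, evict 1, frames [0, 8]
1: fault, evict 0, frames [8, 1]
3: fault, evict 8, frames [1, 3]
4: fault, evict 1, frames [3, 4]
3: hit

{3, 4}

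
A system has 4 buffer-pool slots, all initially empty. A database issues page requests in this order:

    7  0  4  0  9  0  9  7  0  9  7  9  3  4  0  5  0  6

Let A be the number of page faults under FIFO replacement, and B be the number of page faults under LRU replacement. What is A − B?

Under FIFO: F F F . F . . . . . . . F . . F F F → 8 faults.
Under LRU: F F F . F . . . . . . . F F F F . F → 9 faults.
A − B = 8 − 9 = -1.

-1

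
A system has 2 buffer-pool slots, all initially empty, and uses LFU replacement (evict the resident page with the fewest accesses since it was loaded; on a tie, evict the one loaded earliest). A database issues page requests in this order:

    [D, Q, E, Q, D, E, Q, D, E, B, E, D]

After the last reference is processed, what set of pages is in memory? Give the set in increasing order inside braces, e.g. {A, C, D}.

{D, Q}

D: fault, frames {D}
Q: fault, frames {D,Q}
E: fault, evict D, frames {Q,E}
Q: hit
D: fault, evict E, frames {Q,D}
E: fault, evict D, frames {Q,E}
Q: hit
D: fault, evict E, frames {Q,D}
E: fault, evict D, frames {Q,E}
B: fault, evict E, frames {Q,B}
E: fault, evict B, frames {Q,E}
D: fault, evict E, frames {Q,D}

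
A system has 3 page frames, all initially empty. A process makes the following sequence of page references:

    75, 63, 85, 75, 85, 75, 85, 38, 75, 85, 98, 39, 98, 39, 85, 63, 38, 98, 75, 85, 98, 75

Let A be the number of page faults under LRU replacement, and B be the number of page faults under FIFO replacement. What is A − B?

-2

Under LRU: F F F . . . . F . . F F . . . F F F F F . . → 11 faults.
Under FIFO: F F F . . . . F F . F F . . F F F F F F . . → 13 faults.
A − B = 11 − 13 = -2.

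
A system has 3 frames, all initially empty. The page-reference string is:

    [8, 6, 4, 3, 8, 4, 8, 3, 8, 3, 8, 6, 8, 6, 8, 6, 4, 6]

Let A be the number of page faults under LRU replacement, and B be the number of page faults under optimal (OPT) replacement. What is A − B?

Under LRU: F F F F F . . . . . . F . . . . F . → 7 faults.
Under OPT: F F F F . . . . . . . F . . . . . . → 5 faults.
A − B = 7 − 5 = 2.

2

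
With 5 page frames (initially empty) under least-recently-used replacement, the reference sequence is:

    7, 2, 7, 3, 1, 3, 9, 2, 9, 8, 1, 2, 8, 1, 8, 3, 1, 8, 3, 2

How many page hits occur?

14

7 → fault, frames (7)
2 → fault, frames (7 2)
7 → hit
3 → fault, frames (2 7 3)
1 → fault, frames (2 7 3 1)
3 → hit
9 → fault, frames (2 7 1 3 9)
2 → hit
9 → hit
8 → fault, evict 7, frames (1 3 2 9 8)
1 → hit
2 → hit
8 → hit
1 → hit
8 → hit
3 → hit
1 → hit
8 → hit
3 → hit
2 → hit
Hits: 14.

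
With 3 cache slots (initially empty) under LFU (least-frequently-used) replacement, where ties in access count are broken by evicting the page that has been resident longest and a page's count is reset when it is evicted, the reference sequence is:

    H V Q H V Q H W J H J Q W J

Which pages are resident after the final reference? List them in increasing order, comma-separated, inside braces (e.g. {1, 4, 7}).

{H, J, Q}

H: miss, frames {H}
V: miss, frames {H,V}
Q: miss, frames {H,V,Q}
H: hit
V: hit
Q: hit
H: hit
W: miss, evict V, frames {H,Q,W}
J: miss, evict W, frames {H,Q,J}
H: hit
J: hit
Q: hit
W: miss, evict J, frames {H,Q,W}
J: miss, evict W, frames {H,Q,J}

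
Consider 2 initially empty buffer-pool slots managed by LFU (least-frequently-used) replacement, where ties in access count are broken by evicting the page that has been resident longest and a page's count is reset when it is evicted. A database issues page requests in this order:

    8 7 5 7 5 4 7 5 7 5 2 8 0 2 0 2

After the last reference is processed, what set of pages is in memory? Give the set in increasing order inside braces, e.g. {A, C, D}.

{2, 5}

8 -> fault, frames [8]
7 -> fault, frames [8, 7]
5 -> fault, evict 8, frames [7, 5]
7 -> hit
5 -> hit
4 -> fault, evict 7, frames [5, 4]
7 -> fault, evict 4, frames [5, 7]
5 -> hit
7 -> hit
5 -> hit
2 -> fault, evict 7, frames [5, 2]
8 -> fault, evict 2, frames [5, 8]
0 -> fault, evict 8, frames [5, 0]
2 -> fault, evict 0, frames [5, 2]
0 -> fault, evict 2, frames [5, 0]
2 -> fault, evict 0, frames [5, 2]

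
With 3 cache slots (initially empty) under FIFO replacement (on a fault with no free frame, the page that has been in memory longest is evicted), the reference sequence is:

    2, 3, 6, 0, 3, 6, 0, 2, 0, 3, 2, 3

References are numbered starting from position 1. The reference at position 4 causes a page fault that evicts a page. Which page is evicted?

2

pos 1: 2 -> miss, frames {2}
pos 2: 3 -> miss, frames {2,3}
pos 3: 6 -> miss, frames {2,3,6}
pos 4: 0 -> miss, evict 2, frames {3,6,0}
At position 4, page 2 is evicted.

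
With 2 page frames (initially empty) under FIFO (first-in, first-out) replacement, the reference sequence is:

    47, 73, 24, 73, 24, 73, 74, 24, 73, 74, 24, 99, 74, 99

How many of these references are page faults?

47 → miss, frames [47]
73 → miss, frames [47, 73]
24 → miss, evict 47, frames [73, 24]
73 → hit
24 → hit
73 → hit
74 → miss, evict 73, frames [24, 74]
24 → hit
73 → miss, evict 24, frames [74, 73]
74 → hit
24 → miss, evict 74, frames [73, 24]
99 → miss, evict 73, frames [24, 99]
74 → miss, evict 24, frames [99, 74]
99 → hit
Page faults: 8.

8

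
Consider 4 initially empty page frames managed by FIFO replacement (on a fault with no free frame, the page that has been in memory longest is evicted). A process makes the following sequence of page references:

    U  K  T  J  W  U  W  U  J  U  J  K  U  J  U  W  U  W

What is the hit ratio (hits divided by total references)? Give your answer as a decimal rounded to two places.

U: fault, frames {U}
K: fault, frames {U,K}
T: fault, frames {U,K,T}
J: fault, frames {U,K,T,J}
W: fault, evict U, frames {K,T,J,W}
U: fault, evict K, frames {T,J,W,U}
W: hit
U: hit
J: hit
U: hit
J: hit
K: fault, evict T, frames {J,W,U,K}
U: hit
J: hit
U: hit
W: hit
U: hit
W: hit
Hits: 11 of 18 references → 11/18 = 0.6111.

0.61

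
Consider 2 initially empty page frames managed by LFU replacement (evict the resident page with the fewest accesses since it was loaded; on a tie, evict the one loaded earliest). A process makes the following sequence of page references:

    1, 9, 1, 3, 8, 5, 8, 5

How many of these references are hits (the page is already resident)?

1

1 -> fault, frames (1)
9 -> fault, frames (1 9)
1 -> hit
3 -> fault, evict 9, frames (1 3)
8 -> fault, evict 3, frames (1 8)
5 -> fault, evict 8, frames (1 5)
8 -> fault, evict 5, frames (1 8)
5 -> fault, evict 8, frames (1 5)
Hits: 1.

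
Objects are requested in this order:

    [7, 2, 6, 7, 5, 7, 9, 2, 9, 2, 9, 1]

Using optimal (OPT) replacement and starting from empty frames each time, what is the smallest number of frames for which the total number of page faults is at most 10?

f=1: 12 faults
f=2: 7 faults
f=3: 6 faults
f=4: 6 faults
f=5: 6 faults
f=6: 6 faults
Smallest f with faults ≤ 10 is 2.

2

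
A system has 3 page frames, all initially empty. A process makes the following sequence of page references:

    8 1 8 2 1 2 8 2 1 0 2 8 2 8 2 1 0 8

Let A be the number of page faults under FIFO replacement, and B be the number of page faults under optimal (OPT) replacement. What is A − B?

1

Under FIFO: F F . F . . . . . F . F . . . F . . → 6 faults.
Under OPT: F F . F . . . . . F . . . . . F . . → 5 faults.
A − B = 6 − 5 = 1.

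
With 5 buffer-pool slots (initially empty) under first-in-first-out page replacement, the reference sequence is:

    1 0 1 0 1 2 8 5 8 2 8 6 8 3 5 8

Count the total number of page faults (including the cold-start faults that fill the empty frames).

1 -> fault, frames {1}
0 -> fault, frames {1,0}
1 -> hit
0 -> hit
1 -> hit
2 -> fault, frames {1,0,2}
8 -> fault, frames {1,0,2,8}
5 -> fault, frames {1,0,2,8,5}
8 -> hit
2 -> hit
8 -> hit
6 -> fault, evict 1, frames {0,2,8,5,6}
8 -> hit
3 -> fault, evict 0, frames {2,8,5,6,3}
5 -> hit
8 -> hit
Page faults: 7.

7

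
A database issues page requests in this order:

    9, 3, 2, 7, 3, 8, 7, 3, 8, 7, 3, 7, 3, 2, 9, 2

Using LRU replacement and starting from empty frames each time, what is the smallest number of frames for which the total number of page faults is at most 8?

f=1: 16 faults
f=2: 13 faults
f=3: 7 faults
f=4: 6 faults
f=5: 5 faults
Smallest f with faults ≤ 8 is 3.

3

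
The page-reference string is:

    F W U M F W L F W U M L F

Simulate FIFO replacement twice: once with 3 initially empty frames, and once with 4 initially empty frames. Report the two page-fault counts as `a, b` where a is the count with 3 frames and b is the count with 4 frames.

3 frames: F F F F F F F . . F F . F → 10 faults.
4 frames: F F F F . . F F F F F F F → 11 faults.
11 > 10: adding a frame increased faults — Belady's anomaly.

10, 11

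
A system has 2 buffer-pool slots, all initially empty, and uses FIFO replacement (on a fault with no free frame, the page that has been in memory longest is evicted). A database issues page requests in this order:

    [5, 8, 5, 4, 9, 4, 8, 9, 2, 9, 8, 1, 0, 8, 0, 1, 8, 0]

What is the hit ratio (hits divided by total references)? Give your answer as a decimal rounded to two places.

0.28

5 -> miss, frames {5}
8 -> miss, frames {5,8}
5 -> hit
4 -> miss, evict 5, frames {8,4}
9 -> miss, evict 8, frames {4,9}
4 -> hit
8 -> miss, evict 4, frames {9,8}
9 -> hit
2 -> miss, evict 9, frames {8,2}
9 -> miss, evict 8, frames {2,9}
8 -> miss, evict 2, frames {9,8}
1 -> miss, evict 9, frames {8,1}
0 -> miss, evict 8, frames {1,0}
8 -> miss, evict 1, frames {0,8}
0 -> hit
1 -> miss, evict 0, frames {8,1}
8 -> hit
0 -> miss, evict 8, frames {1,0}
Hits: 5 of 18 references → 5/18 = 0.2778.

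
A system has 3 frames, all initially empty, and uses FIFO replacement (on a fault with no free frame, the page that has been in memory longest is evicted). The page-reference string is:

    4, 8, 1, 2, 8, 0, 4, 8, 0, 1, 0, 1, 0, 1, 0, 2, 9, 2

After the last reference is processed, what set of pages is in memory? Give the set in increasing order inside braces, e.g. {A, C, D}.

{0, 2, 9}

4 → miss, frames (4)
8 → miss, frames (4 8)
1 → miss, frames (4 8 1)
2 → miss, evict 4, frames (8 1 2)
8 → hit
0 → miss, evict 8, frames (1 2 0)
4 → miss, evict 1, frames (2 0 4)
8 → miss, evict 2, frames (0 4 8)
0 → hit
1 → miss, evict 0, frames (4 8 1)
0 → miss, evict 4, frames (8 1 0)
1 → hit
0 → hit
1 → hit
0 → hit
2 → miss, evict 8, frames (1 0 2)
9 → miss, evict 1, frames (0 2 9)
2 → hit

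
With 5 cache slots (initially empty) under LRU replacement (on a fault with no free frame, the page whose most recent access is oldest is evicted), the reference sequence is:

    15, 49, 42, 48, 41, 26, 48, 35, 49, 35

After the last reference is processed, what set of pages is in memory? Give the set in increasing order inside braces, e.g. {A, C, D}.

15 -> miss, frames {15}
49 -> miss, frames {15,49}
42 -> miss, frames {15,49,42}
48 -> miss, frames {15,49,42,48}
41 -> miss, frames {15,49,42,48,41}
26 -> miss, evict 15, frames {49,42,48,41,26}
48 -> hit
35 -> miss, evict 49, frames {42,41,26,48,35}
49 -> miss, evict 42, frames {41,26,48,35,49}
35 -> hit

{26, 35, 41, 48, 49}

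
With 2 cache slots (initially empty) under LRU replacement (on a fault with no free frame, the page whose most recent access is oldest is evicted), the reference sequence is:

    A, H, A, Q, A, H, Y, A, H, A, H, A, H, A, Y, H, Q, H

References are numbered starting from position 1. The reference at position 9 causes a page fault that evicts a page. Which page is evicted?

Y

pos 1: A → miss, frames [A]
pos 2: H → miss, frames [A, H]
pos 3: A → hit
pos 4: Q → miss, evict H, frames [A, Q]
pos 5: A → hit
pos 6: H → miss, evict Q, frames [A, H]
pos 7: Y → miss, evict A, frames [H, Y]
pos 8: A → miss, evict H, frames [Y, A]
pos 9: H → miss, evict Y, frames [A, H]
At position 9, page Y is evicted.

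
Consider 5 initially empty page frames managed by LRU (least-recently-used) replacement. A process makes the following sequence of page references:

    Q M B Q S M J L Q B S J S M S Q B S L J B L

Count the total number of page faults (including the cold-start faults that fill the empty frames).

11

Q -> miss, frames (Q)
M -> miss, frames (Q M)
B -> miss, frames (Q M B)
Q -> hit
S -> miss, frames (M B Q S)
M -> hit
J -> miss, frames (B Q S M J)
L -> miss, evict B, frames (Q S M J L)
Q -> hit
B -> miss, evict S, frames (M J L Q B)
S -> miss, evict M, frames (J L Q B S)
J -> hit
S -> hit
M -> miss, evict L, frames (Q B J S M)
S -> hit
Q -> hit
B -> hit
S -> hit
L -> miss, evict J, frames (M Q B S L)
J -> miss, evict M, frames (Q B S L J)
B -> hit
L -> hit
Page faults: 11.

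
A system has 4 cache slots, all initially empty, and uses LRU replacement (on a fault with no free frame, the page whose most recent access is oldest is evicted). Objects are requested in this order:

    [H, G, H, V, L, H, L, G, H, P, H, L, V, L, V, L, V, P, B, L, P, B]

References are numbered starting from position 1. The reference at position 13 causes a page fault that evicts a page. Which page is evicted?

pos 1: H: miss, frames [H]
pos 2: G: miss, frames [H, G]
pos 3: H: hit
pos 4: V: miss, frames [G, H, V]
pos 5: L: miss, frames [G, H, V, L]
pos 6: H: hit
pos 7: L: hit
pos 8: G: hit
pos 9: H: hit
pos 10: P: miss, evict V, frames [L, G, H, P]
pos 11: H: hit
pos 12: L: hit
pos 13: V: miss, evict G, frames [P, H, L, V]
At position 13, page G is evicted.

G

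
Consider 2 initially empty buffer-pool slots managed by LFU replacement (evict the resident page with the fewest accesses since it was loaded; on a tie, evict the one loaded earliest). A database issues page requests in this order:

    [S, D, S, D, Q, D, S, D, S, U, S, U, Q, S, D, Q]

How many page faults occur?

S -> fault, frames (S)
D -> fault, frames (S D)
S -> hit
D -> hit
Q -> fault, evict S, frames (D Q)
D -> hit
S -> fault, evict Q, frames (D S)
D -> hit
S -> hit
U -> fault, evict S, frames (D U)
S -> fault, evict U, frames (D S)
U -> fault, evict S, frames (D U)
Q -> fault, evict U, frames (D Q)
S -> fault, evict Q, frames (D S)
D -> hit
Q -> fault, evict S, frames (D Q)
Page faults: 10.

10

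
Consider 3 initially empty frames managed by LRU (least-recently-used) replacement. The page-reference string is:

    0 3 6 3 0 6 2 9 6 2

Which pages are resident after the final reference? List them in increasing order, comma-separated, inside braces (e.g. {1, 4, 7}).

0: fault, frames [0]
3: fault, frames [0, 3]
6: fault, frames [0, 3, 6]
3: hit
0: hit
6: hit
2: fault, evict 3, frames [0, 6, 2]
9: fault, evict 0, frames [6, 2, 9]
6: hit
2: hit

{2, 6, 9}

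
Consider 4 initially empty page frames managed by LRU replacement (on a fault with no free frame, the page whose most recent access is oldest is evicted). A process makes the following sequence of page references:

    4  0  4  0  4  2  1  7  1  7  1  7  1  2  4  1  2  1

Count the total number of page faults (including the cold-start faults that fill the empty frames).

4 -> fault, frames (4)
0 -> fault, frames (4 0)
4 -> hit
0 -> hit
4 -> hit
2 -> fault, frames (0 4 2)
1 -> fault, frames (0 4 2 1)
7 -> fault, evict 0, frames (4 2 1 7)
1 -> hit
7 -> hit
1 -> hit
7 -> hit
1 -> hit
2 -> hit
4 -> hit
1 -> hit
2 -> hit
1 -> hit
Page faults: 5.

5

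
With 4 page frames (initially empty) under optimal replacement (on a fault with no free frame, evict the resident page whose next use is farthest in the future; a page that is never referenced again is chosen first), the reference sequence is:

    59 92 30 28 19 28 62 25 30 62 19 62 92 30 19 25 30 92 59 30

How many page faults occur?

9

59 → miss, frames {59}
92 → miss, frames {59,92}
30 → miss, frames {59,92,30}
28 → miss, frames {59,92,30,28}
19 → miss, evict 59, frames {92,30,28,19}
28 → hit
62 → miss, evict 28, frames {92,30,19,62}
25 → miss, evict 92, frames {30,19,62,25}
30 → hit
62 → hit
19 → hit
62 → hit
92 → miss, evict 62, frames {30,19,25,92}
30 → hit
19 → hit
25 → hit
30 → hit
92 → hit
59 → miss, evict 92, frames {30,19,25,59}
30 → hit
Page faults: 9.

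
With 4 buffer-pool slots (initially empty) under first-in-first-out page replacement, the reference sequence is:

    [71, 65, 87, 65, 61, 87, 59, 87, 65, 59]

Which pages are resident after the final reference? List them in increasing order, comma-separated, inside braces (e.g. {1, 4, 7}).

71: miss, frames [71]
65: miss, frames [71, 65]
87: miss, frames [71, 65, 87]
65: hit
61: miss, frames [71, 65, 87, 61]
87: hit
59: miss, evict 71, frames [65, 87, 61, 59]
87: hit
65: hit
59: hit

{59, 61, 65, 87}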